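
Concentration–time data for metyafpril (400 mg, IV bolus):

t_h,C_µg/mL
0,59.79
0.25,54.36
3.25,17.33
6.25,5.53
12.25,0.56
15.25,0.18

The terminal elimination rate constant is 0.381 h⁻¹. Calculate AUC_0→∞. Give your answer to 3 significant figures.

AUC = 176 µg/mL·h

Trapezoidal AUC_0→15.25:
  [0→0.25]: (59.79+54.36)/2 × 0.25 = 14.26875
  [0.25→3.25]: (54.36+17.33)/2 × 3 = 107.535
  [3.25→6.25]: (17.33+5.53)/2 × 3 = 34.29
  [6.25→12.25]: (5.53+0.56)/2 × 6 = 18.27
  [12.25→15.25]: (0.56+0.18)/2 × 3 = 1.11
  Sum = 175.47375 µg/mL·h
Extrapolated tail: C_last / k_e = 0.18 / 0.381 = 0.472
AUC_0→∞ = 175.47375 + 0.472 = 175.94575 µg/mL·h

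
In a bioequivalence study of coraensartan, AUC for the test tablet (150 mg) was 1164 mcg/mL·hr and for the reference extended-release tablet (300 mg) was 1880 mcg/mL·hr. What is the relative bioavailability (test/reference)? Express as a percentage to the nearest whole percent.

F_rel = 124%

F_rel = (AUC_test/D_test) / (AUC_ref/D_ref)
      = (1164/150) / (1880/300)
      = 7.76 / 6.26667 = 1.2383 = 123.83%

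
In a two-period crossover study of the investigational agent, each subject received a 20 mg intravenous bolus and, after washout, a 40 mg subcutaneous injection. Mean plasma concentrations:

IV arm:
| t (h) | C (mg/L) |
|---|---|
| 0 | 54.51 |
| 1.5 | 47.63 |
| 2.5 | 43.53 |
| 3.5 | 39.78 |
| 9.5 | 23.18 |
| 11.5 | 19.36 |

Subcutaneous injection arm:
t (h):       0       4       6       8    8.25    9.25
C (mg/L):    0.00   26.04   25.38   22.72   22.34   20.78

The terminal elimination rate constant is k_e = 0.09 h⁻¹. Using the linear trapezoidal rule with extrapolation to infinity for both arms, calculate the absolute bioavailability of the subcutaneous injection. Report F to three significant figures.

F = 0.336

Trapezoidal AUC_0→11.5 (IV):
  [0→1.5]: (54.51+47.63)/2 × 1.5 = 76.605
  [1.5→2.5]: (47.63+43.53)/2 × 1 = 45.58
  [2.5→3.5]: (43.53+39.78)/2 × 1 = 41.655
  [3.5→9.5]: (39.78+23.18)/2 × 6 = 188.88
  [9.5→11.5]: (23.18+19.36)/2 × 2 = 42.54
  Sum = 395.26 mg/L·h
IV tail: 19.36/0.09 = 215.111; AUC_iv,0→∞ = 395.26 + 215.111 = 610.371 mg/L·h
Trapezoidal AUC_0→9.25 (subcutaneous injection):
  [0→4]: (0.00+26.04)/2 × 4 = 52.08
  [4→6]: (26.04+25.38)/2 × 2 = 51.42
  [6→8]: (25.38+22.72)/2 × 2 = 48.1
  [8→8.25]: (22.72+22.34)/2 × 0.25 = 5.6325
  [8.25→9.25]: (22.34+20.78)/2 × 1 = 21.56
  Sum = 178.7925 mg/L·h
subcutaneous injection tail: 20.78/0.09 = 230.889; AUC_ev,0→∞ = 178.7925 + 230.889 = 409.6815 mg/L·h
F = (AUC_ev/D_ev)/(AUC_iv/D_iv) = (409.6815/40)/(610.371/20) = 10.242/30.51855 = 0.3356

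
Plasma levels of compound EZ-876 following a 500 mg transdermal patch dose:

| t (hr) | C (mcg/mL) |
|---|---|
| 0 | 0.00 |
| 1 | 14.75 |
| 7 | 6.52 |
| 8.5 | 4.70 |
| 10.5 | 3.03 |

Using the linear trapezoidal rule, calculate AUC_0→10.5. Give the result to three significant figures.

AUC = 87.3 mcg/mL·hr

Trapezoidal AUC_0→10.5:
  [0→1]: (0.00+14.75)/2 × 1 = 7.375
  [1→7]: (14.75+6.52)/2 × 6 = 63.81
  [7→8.5]: (6.52+4.70)/2 × 1.5 = 8.415
  [8.5→10.5]: (4.70+3.03)/2 × 2 = 7.73
  Sum = 87.33 mcg/mL·hr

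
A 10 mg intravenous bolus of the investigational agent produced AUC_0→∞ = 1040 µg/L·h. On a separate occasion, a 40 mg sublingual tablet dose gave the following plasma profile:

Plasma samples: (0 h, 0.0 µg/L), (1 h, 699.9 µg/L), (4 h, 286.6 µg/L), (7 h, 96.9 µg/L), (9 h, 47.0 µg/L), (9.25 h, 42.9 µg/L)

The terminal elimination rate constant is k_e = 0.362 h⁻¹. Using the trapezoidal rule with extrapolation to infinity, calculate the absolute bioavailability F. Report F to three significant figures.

Trapezoidal AUC_0→9.25 (sublingual tablet):
  [0→1]: (0.0+699.9)/2 × 1 = 349.95
  [1→4]: (699.9+286.6)/2 × 3 = 1479.75
  [4→7]: (286.6+96.9)/2 × 3 = 575.25
  [7→9]: (96.9+47.0)/2 × 2 = 143.9
  [9→9.25]: (47.0+42.9)/2 × 0.25 = 11.2375
  Sum = 2560.0875 µg/L·h
Tail: C_last/k_e = 42.9/0.362 = 118.508
AUC_0→∞ (sublingual tablet) = 2560.0875 + 118.508 = 2678.5955 µg/L·h
F = (AUC_ev/D_ev)/(AUC_iv/D_iv) = (2678.5955/40)/(1040/10) = 66.9649/104 = 0.6439

F = 0.644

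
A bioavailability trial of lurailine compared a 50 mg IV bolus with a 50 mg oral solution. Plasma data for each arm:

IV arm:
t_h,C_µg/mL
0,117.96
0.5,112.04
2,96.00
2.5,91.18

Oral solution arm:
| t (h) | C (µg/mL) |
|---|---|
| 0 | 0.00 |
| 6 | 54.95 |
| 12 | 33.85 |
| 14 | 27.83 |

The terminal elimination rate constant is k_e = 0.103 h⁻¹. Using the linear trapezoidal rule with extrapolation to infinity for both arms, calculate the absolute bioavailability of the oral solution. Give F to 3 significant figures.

Trapezoidal AUC_0→2.5 (IV):
  [0→0.5]: (117.96+112.04)/2 × 0.5 = 57.5
  [0.5→2]: (112.04+96.00)/2 × 1.5 = 156.03
  [2→2.5]: (96.00+91.18)/2 × 0.5 = 46.795
  Sum = 260.325 µg/mL·h
IV tail: 91.18/0.103 = 885.243; AUC_iv,0→∞ = 260.325 + 885.243 = 1145.568 µg/mL·h
Trapezoidal AUC_0→14 (oral solution):
  [0→6]: (0.00+54.95)/2 × 6 = 164.85
  [6→12]: (54.95+33.85)/2 × 6 = 266.4
  [12→14]: (33.85+27.83)/2 × 2 = 61.68
  Sum = 492.93 µg/mL·h
oral solution tail: 27.83/0.103 = 270.194; AUC_ev,0→∞ = 492.93 + 270.194 = 763.124 µg/mL·h
F = (AUC_ev/D_ev)/(AUC_iv/D_iv) = (763.124/50)/(1145.568/50) = 15.26248/22.91136 = 0.6662

F = 0.666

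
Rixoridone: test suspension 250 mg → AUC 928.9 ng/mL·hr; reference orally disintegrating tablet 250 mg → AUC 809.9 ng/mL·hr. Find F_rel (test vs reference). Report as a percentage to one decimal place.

F_rel = 114.7%

F_rel = (AUC_test/D_test) / (AUC_ref/D_ref)
      = (928.9/250) / (809.9/250)
      = 3.7156 / 3.2396 = 1.1469 = 114.69%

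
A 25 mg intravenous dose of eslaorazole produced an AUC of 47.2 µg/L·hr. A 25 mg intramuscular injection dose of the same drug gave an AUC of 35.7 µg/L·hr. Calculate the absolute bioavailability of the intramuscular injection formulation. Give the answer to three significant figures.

F = 0.756

F = (AUC_ev / D_ev) / (AUC_iv / D_iv)
  = (35.7/25) / (47.2/25)
  = 1.428 / 1.888 = 0.7564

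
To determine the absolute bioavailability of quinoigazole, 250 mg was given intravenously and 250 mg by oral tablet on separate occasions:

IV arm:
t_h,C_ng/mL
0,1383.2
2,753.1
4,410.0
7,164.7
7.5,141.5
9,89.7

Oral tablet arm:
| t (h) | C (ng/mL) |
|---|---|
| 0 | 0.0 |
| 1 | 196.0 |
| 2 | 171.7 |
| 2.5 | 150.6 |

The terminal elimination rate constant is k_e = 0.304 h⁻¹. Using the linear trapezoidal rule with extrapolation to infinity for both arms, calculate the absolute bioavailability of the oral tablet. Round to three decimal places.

Trapezoidal AUC_0→9 (IV):
  [0→2]: (1383.2+753.1)/2 × 2 = 2136.3
  [2→4]: (753.1+410.0)/2 × 2 = 1163.1
  [4→7]: (410.0+164.7)/2 × 3 = 862.05
  [7→7.5]: (164.7+141.5)/2 × 0.5 = 76.55
  [7.5→9]: (141.5+89.7)/2 × 1.5 = 173.4
  Sum = 4411.4 ng/mL·h
IV tail: 89.7/0.304 = 295.066; AUC_iv,0→∞ = 4411.4 + 295.066 = 4706.466 ng/mL·h
Trapezoidal AUC_0→2.5 (oral tablet):
  [0→1]: (0.0+196.0)/2 × 1 = 98.0
  [1→2]: (196.0+171.7)/2 × 1 = 183.85
  [2→2.5]: (171.7+150.6)/2 × 0.5 = 80.575
  Sum = 362.425 ng/mL·h
oral tablet tail: 150.6/0.304 = 495.395; AUC_ev,0→∞ = 362.425 + 495.395 = 857.82 ng/mL·h
F = (AUC_ev/D_ev)/(AUC_iv/D_iv) = (857.82/250)/(4706.466/250) = 3.43128/18.825864 = 0.1823

F = 0.182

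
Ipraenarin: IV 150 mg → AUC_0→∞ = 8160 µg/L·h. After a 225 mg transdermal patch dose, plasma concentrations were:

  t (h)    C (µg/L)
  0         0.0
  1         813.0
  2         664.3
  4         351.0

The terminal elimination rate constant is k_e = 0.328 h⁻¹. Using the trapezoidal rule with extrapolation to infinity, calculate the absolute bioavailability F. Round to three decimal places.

Trapezoidal AUC_0→4 (transdermal patch):
  [0→1]: (0.0+813.0)/2 × 1 = 406.5
  [1→2]: (813.0+664.3)/2 × 1 = 738.65
  [2→4]: (664.3+351.0)/2 × 2 = 1015.3
  Sum = 2160.45 µg/L·h
Tail: C_last/k_e = 351.0/0.328 = 1070.122
AUC_0→∞ (transdermal patch) = 2160.45 + 1070.122 = 3230.572 µg/L·h
F = (AUC_ev/D_ev)/(AUC_iv/D_iv) = (3230.572/225)/(8160/150) = 14.3581/54.4 = 0.2639

F = 0.264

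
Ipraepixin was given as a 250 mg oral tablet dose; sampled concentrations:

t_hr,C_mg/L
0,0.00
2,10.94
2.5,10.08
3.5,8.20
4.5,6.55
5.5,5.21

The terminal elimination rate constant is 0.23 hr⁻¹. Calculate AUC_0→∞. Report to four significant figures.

Trapezoidal AUC_0→5.5:
  [0→2]: (0.00+10.94)/2 × 2 = 10.94
  [2→2.5]: (10.94+10.08)/2 × 0.5 = 5.255
  [2.5→3.5]: (10.08+8.20)/2 × 1 = 9.14
  [3.5→4.5]: (8.20+6.55)/2 × 1 = 7.375
  [4.5→5.5]: (6.55+5.21)/2 × 1 = 5.88
  Sum = 38.59 mg/L·hr
Extrapolated tail: C_last / k_e = 5.21 / 0.23 = 22.652
AUC_0→∞ = 38.59 + 22.652 = 61.242 mg/L·hr

AUC = 61.24 mg/L·hr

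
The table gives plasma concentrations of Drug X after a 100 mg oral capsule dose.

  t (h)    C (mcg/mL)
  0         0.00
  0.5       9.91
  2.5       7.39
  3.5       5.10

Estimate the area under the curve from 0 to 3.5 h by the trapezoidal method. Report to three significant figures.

Trapezoidal AUC_0→3.5:
  [0→0.5]: (0.00+9.91)/2 × 0.5 = 2.4775
  [0.5→2.5]: (9.91+7.39)/2 × 2 = 17.3
  [2.5→3.5]: (7.39+5.10)/2 × 1 = 6.245
  Sum = 26.0225 mcg/mL·h

AUC = 26.0 mcg/mL·h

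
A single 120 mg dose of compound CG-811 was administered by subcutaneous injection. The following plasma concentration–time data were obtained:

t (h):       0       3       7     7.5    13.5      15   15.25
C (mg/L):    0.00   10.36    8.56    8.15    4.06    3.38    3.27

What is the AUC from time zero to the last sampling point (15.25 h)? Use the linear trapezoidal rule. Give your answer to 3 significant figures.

Trapezoidal AUC_0→15.25:
  [0→3]: (0.00+10.36)/2 × 3 = 15.54
  [3→7]: (10.36+8.56)/2 × 4 = 37.84
  [7→7.5]: (8.56+8.15)/2 × 0.5 = 4.1775
  [7.5→13.5]: (8.15+4.06)/2 × 6 = 36.63
  [13.5→15]: (4.06+3.38)/2 × 1.5 = 5.58
  [15→15.25]: (3.38+3.27)/2 × 0.25 = 0.83125
  Sum = 100.59875 mg/L·h

AUC = 101 mg/L·h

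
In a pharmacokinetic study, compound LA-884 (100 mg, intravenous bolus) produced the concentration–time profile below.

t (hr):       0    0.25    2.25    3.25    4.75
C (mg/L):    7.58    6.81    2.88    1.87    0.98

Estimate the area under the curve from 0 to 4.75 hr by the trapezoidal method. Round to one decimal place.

AUC = 16.0 mg/L·hr

Trapezoidal AUC_0→4.75:
  [0→0.25]: (7.58+6.81)/2 × 0.25 = 1.79875
  [0.25→2.25]: (6.81+2.88)/2 × 2 = 9.69
  [2.25→3.25]: (2.88+1.87)/2 × 1 = 2.375
  [3.25→4.75]: (1.87+0.98)/2 × 1.5 = 2.1375
  Sum = 16.00125 mg/L·hr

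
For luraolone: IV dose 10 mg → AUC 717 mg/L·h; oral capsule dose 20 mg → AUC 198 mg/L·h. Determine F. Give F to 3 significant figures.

F = 0.138

F = (AUC_ev / D_ev) / (AUC_iv / D_iv)
  = (198/20) / (717/10)
  = 9.9 / 71.7 = 0.1381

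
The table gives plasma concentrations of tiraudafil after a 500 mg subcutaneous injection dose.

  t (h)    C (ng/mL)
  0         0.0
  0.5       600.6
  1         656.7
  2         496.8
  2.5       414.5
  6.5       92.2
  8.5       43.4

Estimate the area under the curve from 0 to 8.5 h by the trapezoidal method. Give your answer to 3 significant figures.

Trapezoidal AUC_0→8.5:
  [0→0.5]: (0.0+600.6)/2 × 0.5 = 150.15
  [0.5→1]: (600.6+656.7)/2 × 0.5 = 314.325
  [1→2]: (656.7+496.8)/2 × 1 = 576.75
  [2→2.5]: (496.8+414.5)/2 × 0.5 = 227.825
  [2.5→6.5]: (414.5+92.2)/2 × 4 = 1013.4
  [6.5→8.5]: (92.2+43.4)/2 × 2 = 135.6
  Sum = 2418.05 ng/mL·h

AUC = 2420 ng/mL·h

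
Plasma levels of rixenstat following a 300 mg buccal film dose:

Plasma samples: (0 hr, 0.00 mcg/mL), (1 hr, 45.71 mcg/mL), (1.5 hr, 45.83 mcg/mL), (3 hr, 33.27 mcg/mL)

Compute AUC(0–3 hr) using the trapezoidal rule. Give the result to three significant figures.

Trapezoidal AUC_0→3:
  [0→1]: (0.00+45.71)/2 × 1 = 22.855
  [1→1.5]: (45.71+45.83)/2 × 0.5 = 22.885
  [1.5→3]: (45.83+33.27)/2 × 1.5 = 59.325
  Sum = 105.065 mcg/mL·hr

AUC = 105 mcg/mL·hr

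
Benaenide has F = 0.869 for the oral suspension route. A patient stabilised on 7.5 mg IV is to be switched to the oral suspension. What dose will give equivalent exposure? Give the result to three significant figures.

For equal systemic exposure: F × D_ev = D_iv
D_ev = D_iv / F = 7.5 / 0.869 = 8.63061 mg

D_oral = 8.63 mg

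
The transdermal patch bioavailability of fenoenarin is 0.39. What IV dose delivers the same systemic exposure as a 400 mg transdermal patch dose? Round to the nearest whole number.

Systemic exposure from an extravascular dose = F × D_ev, so the equivalent IV dose is F × D_ev.
D_iv = F × D_ev = 0.39 × 400 = 156 mg

D_iv = 156 mg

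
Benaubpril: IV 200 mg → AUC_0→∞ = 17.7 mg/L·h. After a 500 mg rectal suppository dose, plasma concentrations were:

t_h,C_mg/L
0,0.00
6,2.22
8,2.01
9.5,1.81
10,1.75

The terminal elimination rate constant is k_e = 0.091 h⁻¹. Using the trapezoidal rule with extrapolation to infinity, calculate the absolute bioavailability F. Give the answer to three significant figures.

Trapezoidal AUC_0→10 (rectal suppository):
  [0→6]: (0.00+2.22)/2 × 6 = 6.66
  [6→8]: (2.22+2.01)/2 × 2 = 4.23
  [8→9.5]: (2.01+1.81)/2 × 1.5 = 2.865
  [9.5→10]: (1.81+1.75)/2 × 0.5 = 0.89
  Sum = 14.645 mg/L·h
Tail: C_last/k_e = 1.75/0.091 = 19.231
AUC_0→∞ (rectal suppository) = 14.645 + 19.231 = 33.876 mg/L·h
F = (AUC_ev/D_ev)/(AUC_iv/D_iv) = (33.876/500)/(17.7/200) = 0.067752/0.0885 = 0.7656

F = 0.766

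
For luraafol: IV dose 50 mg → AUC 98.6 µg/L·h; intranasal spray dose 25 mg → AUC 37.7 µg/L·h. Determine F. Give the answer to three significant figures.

F = (AUC_ev / D_ev) / (AUC_iv / D_iv)
  = (37.7/25) / (98.6/50)
  = 1.508 / 1.972 = 0.7647

F = 0.765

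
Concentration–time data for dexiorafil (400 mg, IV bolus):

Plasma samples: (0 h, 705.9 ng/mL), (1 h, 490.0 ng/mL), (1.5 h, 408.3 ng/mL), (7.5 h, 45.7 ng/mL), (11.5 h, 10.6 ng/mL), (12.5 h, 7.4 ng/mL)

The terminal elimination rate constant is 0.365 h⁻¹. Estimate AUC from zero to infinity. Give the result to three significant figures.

AUC = 2330 ng/mL·h

Trapezoidal AUC_0→12.5:
  [0→1]: (705.9+490.0)/2 × 1 = 597.95
  [1→1.5]: (490.0+408.3)/2 × 0.5 = 224.575
  [1.5→7.5]: (408.3+45.7)/2 × 6 = 1362.0
  [7.5→11.5]: (45.7+10.6)/2 × 4 = 112.6
  [11.5→12.5]: (10.6+7.4)/2 × 1 = 9.0
  Sum = 2306.125 ng/mL·h
Extrapolated tail: C_last / k_e = 7.4 / 0.365 = 20.274
AUC_0→∞ = 2306.125 + 20.274 = 2326.399 ng/mL·h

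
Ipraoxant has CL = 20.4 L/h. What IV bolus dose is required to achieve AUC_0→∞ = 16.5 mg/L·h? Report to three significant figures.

Dose = 337 mg

Dose_iv = CL × AUC_0→∞
     = 20.4 × 16.5 = 336.6 mg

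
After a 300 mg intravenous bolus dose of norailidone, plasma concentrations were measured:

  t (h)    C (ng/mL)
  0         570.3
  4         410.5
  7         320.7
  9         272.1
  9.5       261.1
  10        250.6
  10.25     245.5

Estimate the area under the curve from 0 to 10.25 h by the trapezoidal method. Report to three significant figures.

Trapezoidal AUC_0→10.25:
  [0→4]: (570.3+410.5)/2 × 4 = 1961.6
  [4→7]: (410.5+320.7)/2 × 3 = 1096.8
  [7→9]: (320.7+272.1)/2 × 2 = 592.8
  [9→9.5]: (272.1+261.1)/2 × 0.5 = 133.3
  [9.5→10]: (261.1+250.6)/2 × 0.5 = 127.925
  [10→10.25]: (250.6+245.5)/2 × 0.25 = 62.0125
  Sum = 3974.4375 ng/mL·h

AUC = 3970 ng/mL·h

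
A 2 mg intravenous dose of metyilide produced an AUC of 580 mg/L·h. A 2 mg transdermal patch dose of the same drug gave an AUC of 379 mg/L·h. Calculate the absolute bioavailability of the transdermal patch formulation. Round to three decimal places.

F = 0.653

F = (AUC_ev / D_ev) / (AUC_iv / D_iv)
  = (379/2) / (580/2)
  = 189.5 / 290 = 0.6534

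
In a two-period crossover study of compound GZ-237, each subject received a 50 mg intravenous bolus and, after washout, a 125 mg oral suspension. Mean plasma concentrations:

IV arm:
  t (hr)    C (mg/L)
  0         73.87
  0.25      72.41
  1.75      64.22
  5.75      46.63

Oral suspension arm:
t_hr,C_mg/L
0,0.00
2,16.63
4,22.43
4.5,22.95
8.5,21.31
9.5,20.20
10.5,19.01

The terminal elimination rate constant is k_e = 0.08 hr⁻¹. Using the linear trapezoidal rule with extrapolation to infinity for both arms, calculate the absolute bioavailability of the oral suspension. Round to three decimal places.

F = 0.187

Trapezoidal AUC_0→5.75 (IV):
  [0→0.25]: (73.87+72.41)/2 × 0.25 = 18.285
  [0.25→1.75]: (72.41+64.22)/2 × 1.5 = 102.4725
  [1.75→5.75]: (64.22+46.63)/2 × 4 = 221.7
  Sum = 342.4575 mg/L·hr
IV tail: 46.63/0.08 = 582.875; AUC_iv,0→∞ = 342.4575 + 582.875 = 925.3325 mg/L·hr
Trapezoidal AUC_0→10.5 (oral suspension):
  [0→2]: (0.00+16.63)/2 × 2 = 16.63
  [2→4]: (16.63+22.43)/2 × 2 = 39.06
  [4→4.5]: (22.43+22.95)/2 × 0.5 = 11.345
  [4.5→8.5]: (22.95+21.31)/2 × 4 = 88.52
  [8.5→9.5]: (21.31+20.20)/2 × 1 = 20.755
  [9.5→10.5]: (20.20+19.01)/2 × 1 = 19.605
  Sum = 195.915 mg/L·hr
oral suspension tail: 19.01/0.08 = 237.625; AUC_ev,0→∞ = 195.915 + 237.625 = 433.54 mg/L·hr
F = (AUC_ev/D_ev)/(AUC_iv/D_iv) = (433.54/125)/(925.3325/50) = 3.46832/18.50665 = 0.1874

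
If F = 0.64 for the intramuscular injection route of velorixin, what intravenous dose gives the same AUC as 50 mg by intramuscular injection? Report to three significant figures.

D_iv = 32.0 mg

Systemic exposure from an extravascular dose = F × D_ev, so the equivalent IV dose is F × D_ev.
D_iv = F × D_ev = 0.64 × 50 = 32 mg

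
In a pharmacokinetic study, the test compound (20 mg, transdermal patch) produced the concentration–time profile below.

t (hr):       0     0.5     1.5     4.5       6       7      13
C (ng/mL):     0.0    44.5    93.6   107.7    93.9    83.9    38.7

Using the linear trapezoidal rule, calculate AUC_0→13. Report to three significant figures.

AUC = 990 ng/mL·hr

Trapezoidal AUC_0→13:
  [0→0.5]: (0.0+44.5)/2 × 0.5 = 11.125
  [0.5→1.5]: (44.5+93.6)/2 × 1 = 69.05
  [1.5→4.5]: (93.6+107.7)/2 × 3 = 301.95
  [4.5→6]: (107.7+93.9)/2 × 1.5 = 151.2
  [6→7]: (93.9+83.9)/2 × 1 = 88.9
  [7→13]: (83.9+38.7)/2 × 6 = 367.8
  Sum = 990.025 ng/mL·hr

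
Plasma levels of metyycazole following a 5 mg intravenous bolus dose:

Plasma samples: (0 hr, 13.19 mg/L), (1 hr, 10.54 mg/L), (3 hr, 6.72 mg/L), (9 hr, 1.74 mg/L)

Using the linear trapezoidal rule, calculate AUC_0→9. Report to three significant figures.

AUC = 54.5 mg/L·hr

Trapezoidal AUC_0→9:
  [0→1]: (13.19+10.54)/2 × 1 = 11.865
  [1→3]: (10.54+6.72)/2 × 2 = 17.26
  [3→9]: (6.72+1.74)/2 × 6 = 25.38
  Sum = 54.505 mg/L·hr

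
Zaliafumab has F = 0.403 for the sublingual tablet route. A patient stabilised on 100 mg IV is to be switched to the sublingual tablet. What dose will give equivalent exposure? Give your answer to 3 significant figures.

D_sublingual = 248 mg

For equal systemic exposure: F × D_ev = D_iv
D_ev = D_iv / F = 100 / 0.403 = 248.139 mg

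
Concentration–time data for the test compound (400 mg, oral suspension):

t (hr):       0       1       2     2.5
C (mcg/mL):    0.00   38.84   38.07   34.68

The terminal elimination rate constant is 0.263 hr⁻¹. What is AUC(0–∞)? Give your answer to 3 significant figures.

AUC = 208 mcg/mL·hr

Trapezoidal AUC_0→2.5:
  [0→1]: (0.00+38.84)/2 × 1 = 19.42
  [1→2]: (38.84+38.07)/2 × 1 = 38.455
  [2→2.5]: (38.07+34.68)/2 × 0.5 = 18.1875
  Sum = 76.0625 mcg/mL·hr
Extrapolated tail: C_last / k_e = 34.68 / 0.263 = 131.863
AUC_0→∞ = 76.0625 + 131.863 = 207.9255 mcg/mL·hr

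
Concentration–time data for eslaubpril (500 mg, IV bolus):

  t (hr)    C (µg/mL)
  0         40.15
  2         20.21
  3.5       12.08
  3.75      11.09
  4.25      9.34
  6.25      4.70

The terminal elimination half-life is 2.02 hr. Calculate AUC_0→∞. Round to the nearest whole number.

Trapezoidal AUC_0→6.25:
  [0→2]: (40.15+20.21)/2 × 2 = 60.36
  [2→3.5]: (20.21+12.08)/2 × 1.5 = 24.2175
  [3.5→3.75]: (12.08+11.09)/2 × 0.25 = 2.89625
  [3.75→4.25]: (11.09+9.34)/2 × 0.5 = 5.1075
  [4.25→6.25]: (9.34+4.70)/2 × 2 = 14.04
  Sum = 106.62125 µg/mL·hr
k_e = ln2 / t½ = 0.693147 / 2.02 = 0.3431 hr^-1
Extrapolated tail: C_last / k_e = 4.70 / 0.3431 = 13.699
AUC_0→∞ = 106.62125 + 13.699 = 120.32025 µg/mL·hr

AUC = 120 µg/mL·hr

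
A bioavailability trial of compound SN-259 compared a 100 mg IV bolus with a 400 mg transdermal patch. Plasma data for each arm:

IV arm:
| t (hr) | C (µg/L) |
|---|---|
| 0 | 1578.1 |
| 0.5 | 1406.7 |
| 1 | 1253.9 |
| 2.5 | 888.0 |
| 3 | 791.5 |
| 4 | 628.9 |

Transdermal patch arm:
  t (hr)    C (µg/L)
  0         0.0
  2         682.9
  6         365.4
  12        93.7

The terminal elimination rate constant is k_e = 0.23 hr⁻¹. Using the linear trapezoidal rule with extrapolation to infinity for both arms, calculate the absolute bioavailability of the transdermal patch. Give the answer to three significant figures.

F = 0.166

Trapezoidal AUC_0→4 (IV):
  [0→0.5]: (1578.1+1406.7)/2 × 0.5 = 746.2
  [0.5→1]: (1406.7+1253.9)/2 × 0.5 = 665.15
  [1→2.5]: (1253.9+888.0)/2 × 1.5 = 1606.425
  [2.5→3]: (888.0+791.5)/2 × 0.5 = 419.875
  [3→4]: (791.5+628.9)/2 × 1 = 710.2
  Sum = 4147.85 µg/L·hr
IV tail: 628.9/0.23 = 2734.348; AUC_iv,0→∞ = 4147.85 + 2734.348 = 6882.198 µg/L·hr
Trapezoidal AUC_0→12 (transdermal patch):
  [0→2]: (0.0+682.9)/2 × 2 = 682.9
  [2→6]: (682.9+365.4)/2 × 4 = 2096.6
  [6→12]: (365.4+93.7)/2 × 6 = 1377.3
  Sum = 4156.8 µg/L·hr
transdermal patch tail: 93.7/0.23 = 407.391; AUC_ev,0→∞ = 4156.8 + 407.391 = 4564.191 µg/L·hr
F = (AUC_ev/D_ev)/(AUC_iv/D_iv) = (4564.191/400)/(6882.198/100) = 11.4105/68.82198 = 0.1658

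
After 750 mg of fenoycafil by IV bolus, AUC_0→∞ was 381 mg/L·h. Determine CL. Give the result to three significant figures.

CL = Dose_iv / AUC_0→∞
   = 750 / 381 = 1.9685 L/h

CL = 1.97 L/h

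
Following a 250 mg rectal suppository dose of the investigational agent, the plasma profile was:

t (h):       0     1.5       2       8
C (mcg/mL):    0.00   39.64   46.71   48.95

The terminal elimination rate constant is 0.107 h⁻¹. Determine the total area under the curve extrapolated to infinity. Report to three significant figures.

AUC = 796 mcg/mL·h

Trapezoidal AUC_0→8:
  [0→1.5]: (0.00+39.64)/2 × 1.5 = 29.73
  [1.5→2]: (39.64+46.71)/2 × 0.5 = 21.5875
  [2→8]: (46.71+48.95)/2 × 6 = 286.98
  Sum = 338.2975 mcg/mL·h
Extrapolated tail: C_last / k_e = 48.95 / 0.107 = 457.477
AUC_0→∞ = 338.2975 + 457.477 = 795.7745 mcg/mL·h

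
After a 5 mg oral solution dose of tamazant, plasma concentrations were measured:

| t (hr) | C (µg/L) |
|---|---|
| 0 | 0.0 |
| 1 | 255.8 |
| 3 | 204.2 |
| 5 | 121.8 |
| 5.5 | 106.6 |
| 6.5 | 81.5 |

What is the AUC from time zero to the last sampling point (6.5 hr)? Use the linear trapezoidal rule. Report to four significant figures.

Trapezoidal AUC_0→6.5:
  [0→1]: (0.0+255.8)/2 × 1 = 127.9
  [1→3]: (255.8+204.2)/2 × 2 = 460.0
  [3→5]: (204.2+121.8)/2 × 2 = 326.0
  [5→5.5]: (121.8+106.6)/2 × 0.5 = 57.1
  [5.5→6.5]: (106.6+81.5)/2 × 1 = 94.05
  Sum = 1065.05 µg/L·hr

AUC = 1065 µg/L·hr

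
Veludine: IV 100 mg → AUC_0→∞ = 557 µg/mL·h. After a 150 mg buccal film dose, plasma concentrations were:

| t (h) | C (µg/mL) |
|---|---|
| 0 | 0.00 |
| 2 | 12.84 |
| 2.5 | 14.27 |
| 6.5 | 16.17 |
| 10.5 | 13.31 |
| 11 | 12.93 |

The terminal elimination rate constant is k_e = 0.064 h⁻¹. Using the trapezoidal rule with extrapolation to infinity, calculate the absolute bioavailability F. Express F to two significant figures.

F = 0.42

Trapezoidal AUC_0→11 (buccal film):
  [0→2]: (0.00+12.84)/2 × 2 = 12.84
  [2→2.5]: (12.84+14.27)/2 × 0.5 = 6.7775
  [2.5→6.5]: (14.27+16.17)/2 × 4 = 60.88
  [6.5→10.5]: (16.17+13.31)/2 × 4 = 58.96
  [10.5→11]: (13.31+12.93)/2 × 0.5 = 6.56
  Sum = 146.0175 µg/mL·h
Tail: C_last/k_e = 12.93/0.064 = 202.031
AUC_0→∞ (buccal film) = 146.0175 + 202.031 = 348.0485 µg/mL·h
F = (AUC_ev/D_ev)/(AUC_iv/D_iv) = (348.0485/150)/(557/100) = 2.32032/5.57 = 0.4166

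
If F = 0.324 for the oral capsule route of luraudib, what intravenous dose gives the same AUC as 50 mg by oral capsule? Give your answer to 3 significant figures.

Systemic exposure from an extravascular dose = F × D_ev, so the equivalent IV dose is F × D_ev.
D_iv = F × D_ev = 0.324 × 50 = 16.2 mg

D_iv = 16.2 mg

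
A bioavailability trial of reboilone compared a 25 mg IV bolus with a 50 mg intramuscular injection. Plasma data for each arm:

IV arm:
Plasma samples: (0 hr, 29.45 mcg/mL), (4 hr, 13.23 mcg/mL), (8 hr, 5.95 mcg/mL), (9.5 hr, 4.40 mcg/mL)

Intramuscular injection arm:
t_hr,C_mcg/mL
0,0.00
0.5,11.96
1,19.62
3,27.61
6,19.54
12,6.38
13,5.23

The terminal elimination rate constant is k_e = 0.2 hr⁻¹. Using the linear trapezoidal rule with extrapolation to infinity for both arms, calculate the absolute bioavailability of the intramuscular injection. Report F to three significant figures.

F = 0.777

Trapezoidal AUC_0→9.5 (IV):
  [0→4]: (29.45+13.23)/2 × 4 = 85.36
  [4→8]: (13.23+5.95)/2 × 4 = 38.36
  [8→9.5]: (5.95+4.40)/2 × 1.5 = 7.7625
  Sum = 131.4825 mcg/mL·hr
IV tail: 4.40/0.2 = 22.000; AUC_iv,0→∞ = 131.4825 + 22.000 = 153.4825 mcg/mL·hr
Trapezoidal AUC_0→13 (intramuscular injection):
  [0→0.5]: (0.00+11.96)/2 × 0.5 = 2.99
  [0.5→1]: (11.96+19.62)/2 × 0.5 = 7.895
  [1→3]: (19.62+27.61)/2 × 2 = 47.23
  [3→6]: (27.61+19.54)/2 × 3 = 70.725
  [6→12]: (19.54+6.38)/2 × 6 = 77.76
  [12→13]: (6.38+5.23)/2 × 1 = 5.805
  Sum = 212.405 mcg/mL·hr
intramuscular injection tail: 5.23/0.2 = 26.150; AUC_ev,0→∞ = 212.405 + 26.150 = 238.555 mcg/mL·hr
F = (AUC_ev/D_ev)/(AUC_iv/D_iv) = (238.555/50)/(153.4825/25) = 4.7711/6.1393 = 0.7771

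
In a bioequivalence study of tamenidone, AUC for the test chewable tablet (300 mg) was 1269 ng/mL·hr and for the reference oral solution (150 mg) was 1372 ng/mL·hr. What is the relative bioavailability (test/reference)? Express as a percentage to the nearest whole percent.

F_rel = 46%

F_rel = (AUC_test/D_test) / (AUC_ref/D_ref)
      = (1269/300) / (1372/150)
      = 4.23 / 9.14667 = 0.4625 = 46.25%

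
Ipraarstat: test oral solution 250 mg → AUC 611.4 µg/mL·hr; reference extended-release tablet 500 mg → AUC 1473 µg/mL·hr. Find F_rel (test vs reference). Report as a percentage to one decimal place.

F_rel = (AUC_test/D_test) / (AUC_ref/D_ref)
      = (611.4/250) / (1473/500)
      = 2.4456 / 2.946 = 0.8301 = 83.01%

F_rel = 83.0%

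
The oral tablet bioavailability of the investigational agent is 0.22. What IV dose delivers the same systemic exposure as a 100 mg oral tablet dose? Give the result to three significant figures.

Systemic exposure from an extravascular dose = F × D_ev, so the equivalent IV dose is F × D_ev.
D_iv = F × D_ev = 0.22 × 100 = 22 mg

D_iv = 22.0 mg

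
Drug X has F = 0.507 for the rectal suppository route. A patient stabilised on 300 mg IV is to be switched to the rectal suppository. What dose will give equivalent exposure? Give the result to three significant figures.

For equal systemic exposure: F × D_ev = D_iv
D_ev = D_iv / F = 300 / 0.507 = 591.716 mg

D_rectal = 592 mg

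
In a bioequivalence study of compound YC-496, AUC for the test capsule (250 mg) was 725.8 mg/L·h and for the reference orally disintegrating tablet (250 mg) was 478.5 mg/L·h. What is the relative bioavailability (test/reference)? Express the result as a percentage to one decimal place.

F_rel = 151.7%

F_rel = (AUC_test/D_test) / (AUC_ref/D_ref)
      = (725.8/250) / (478.5/250)
      = 2.9032 / 1.914 = 1.5168 = 151.68%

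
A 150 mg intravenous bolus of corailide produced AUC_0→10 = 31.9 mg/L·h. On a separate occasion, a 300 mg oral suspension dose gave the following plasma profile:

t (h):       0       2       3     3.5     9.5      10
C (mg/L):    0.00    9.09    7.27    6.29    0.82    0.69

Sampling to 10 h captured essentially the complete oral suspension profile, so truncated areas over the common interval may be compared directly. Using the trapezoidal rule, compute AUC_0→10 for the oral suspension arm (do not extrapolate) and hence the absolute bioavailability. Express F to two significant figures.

F = 0.66

Trapezoidal AUC_0→10 (oral suspension):
  [0→2]: (0.00+9.09)/2 × 2 = 9.09
  [2→3]: (9.09+7.27)/2 × 1 = 8.18
  [3→3.5]: (7.27+6.29)/2 × 0.5 = 3.39
  [3.5→9.5]: (6.29+0.82)/2 × 6 = 21.33
  [9.5→10]: (0.82+0.69)/2 × 0.5 = 0.3775
  Sum = 42.3675 mg/L·h
F = (AUC_ev/D_ev)/(AUC_iv/D_iv) = (42.3675/300)/(31.9/150) = 0.141225/0.212667 = 0.6641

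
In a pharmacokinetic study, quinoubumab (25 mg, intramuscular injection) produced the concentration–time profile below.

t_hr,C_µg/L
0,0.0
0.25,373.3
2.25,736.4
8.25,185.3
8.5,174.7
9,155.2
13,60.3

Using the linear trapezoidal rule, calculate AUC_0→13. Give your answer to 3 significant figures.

Trapezoidal AUC_0→13:
  [0→0.25]: (0.0+373.3)/2 × 0.25 = 46.6625
  [0.25→2.25]: (373.3+736.4)/2 × 2 = 1109.7
  [2.25→8.25]: (736.4+185.3)/2 × 6 = 2765.1
  [8.25→8.5]: (185.3+174.7)/2 × 0.25 = 45.0
  [8.5→9]: (174.7+155.2)/2 × 0.5 = 82.475
  [9→13]: (155.2+60.3)/2 × 4 = 431.0
  Sum = 4479.9375 µg/L·hr

AUC = 4480 µg/L·hr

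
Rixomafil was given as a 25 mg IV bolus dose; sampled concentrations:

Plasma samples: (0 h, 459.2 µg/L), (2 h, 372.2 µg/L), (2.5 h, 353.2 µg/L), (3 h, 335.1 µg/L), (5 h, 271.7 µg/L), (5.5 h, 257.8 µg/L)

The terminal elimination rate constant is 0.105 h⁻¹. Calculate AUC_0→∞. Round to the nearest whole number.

AUC = 4379 µg/L·h

Trapezoidal AUC_0→5.5:
  [0→2]: (459.2+372.2)/2 × 2 = 831.4
  [2→2.5]: (372.2+353.2)/2 × 0.5 = 181.35
  [2.5→3]: (353.2+335.1)/2 × 0.5 = 172.075
  [3→5]: (335.1+271.7)/2 × 2 = 606.8
  [5→5.5]: (271.7+257.8)/2 × 0.5 = 132.375
  Sum = 1924.0 µg/L·h
Extrapolated tail: C_last / k_e = 257.8 / 0.105 = 2455.238
AUC_0→∞ = 1924.0 + 2455.238 = 4379.238 µg/L·h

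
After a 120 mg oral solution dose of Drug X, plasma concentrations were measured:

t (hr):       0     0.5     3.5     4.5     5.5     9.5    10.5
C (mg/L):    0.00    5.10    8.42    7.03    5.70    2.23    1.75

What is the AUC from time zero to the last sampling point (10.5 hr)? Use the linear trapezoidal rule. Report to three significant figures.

Trapezoidal AUC_0→10.5:
  [0→0.5]: (0.00+5.10)/2 × 0.5 = 1.275
  [0.5→3.5]: (5.10+8.42)/2 × 3 = 20.28
  [3.5→4.5]: (8.42+7.03)/2 × 1 = 7.725
  [4.5→5.5]: (7.03+5.70)/2 × 1 = 6.365
  [5.5→9.5]: (5.70+2.23)/2 × 4 = 15.86
  [9.5→10.5]: (2.23+1.75)/2 × 1 = 1.99
  Sum = 53.495 mg/L·hr

AUC = 53.5 mg/L·hr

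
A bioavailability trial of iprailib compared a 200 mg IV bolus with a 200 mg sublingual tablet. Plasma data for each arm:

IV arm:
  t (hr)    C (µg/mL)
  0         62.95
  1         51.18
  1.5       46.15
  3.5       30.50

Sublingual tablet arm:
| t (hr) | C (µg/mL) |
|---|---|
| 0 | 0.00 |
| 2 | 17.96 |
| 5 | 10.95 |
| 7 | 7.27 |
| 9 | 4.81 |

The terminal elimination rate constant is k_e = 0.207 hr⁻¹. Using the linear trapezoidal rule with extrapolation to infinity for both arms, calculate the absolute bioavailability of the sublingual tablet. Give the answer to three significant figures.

Trapezoidal AUC_0→3.5 (IV):
  [0→1]: (62.95+51.18)/2 × 1 = 57.065
  [1→1.5]: (51.18+46.15)/2 × 0.5 = 24.3325
  [1.5→3.5]: (46.15+30.50)/2 × 2 = 76.65
  Sum = 158.0475 µg/mL·hr
IV tail: 30.50/0.207 = 147.343; AUC_iv,0→∞ = 158.0475 + 147.343 = 305.3905 µg/mL·hr
Trapezoidal AUC_0→9 (sublingual tablet):
  [0→2]: (0.00+17.96)/2 × 2 = 17.96
  [2→5]: (17.96+10.95)/2 × 3 = 43.365
  [5→7]: (10.95+7.27)/2 × 2 = 18.22
  [7→9]: (7.27+4.81)/2 × 2 = 12.08
  Sum = 91.625 µg/mL·hr
sublingual tablet tail: 4.81/0.207 = 23.237; AUC_ev,0→∞ = 91.625 + 23.237 = 114.862 µg/mL·hr
F = (AUC_ev/D_ev)/(AUC_iv/D_iv) = (114.862/200)/(305.3905/200) = 0.57431/1.5269525 = 0.3761

F = 0.376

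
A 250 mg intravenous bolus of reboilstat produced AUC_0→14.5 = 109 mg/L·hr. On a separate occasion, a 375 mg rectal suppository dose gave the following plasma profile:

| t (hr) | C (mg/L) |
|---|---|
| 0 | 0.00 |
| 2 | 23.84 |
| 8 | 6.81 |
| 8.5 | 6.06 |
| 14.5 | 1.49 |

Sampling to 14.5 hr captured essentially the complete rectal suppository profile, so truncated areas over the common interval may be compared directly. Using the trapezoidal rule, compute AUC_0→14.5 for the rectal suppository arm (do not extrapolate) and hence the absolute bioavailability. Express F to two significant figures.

Trapezoidal AUC_0→14.5 (rectal suppository):
  [0→2]: (0.00+23.84)/2 × 2 = 23.84
  [2→8]: (23.84+6.81)/2 × 6 = 91.95
  [8→8.5]: (6.81+6.06)/2 × 0.5 = 3.2175
  [8.5→14.5]: (6.06+1.49)/2 × 6 = 22.65
  Sum = 141.6575 mg/L·hr
F = (AUC_ev/D_ev)/(AUC_iv/D_iv) = (141.6575/375)/(109/250) = 0.377753/0.436 = 0.8664

F = 0.87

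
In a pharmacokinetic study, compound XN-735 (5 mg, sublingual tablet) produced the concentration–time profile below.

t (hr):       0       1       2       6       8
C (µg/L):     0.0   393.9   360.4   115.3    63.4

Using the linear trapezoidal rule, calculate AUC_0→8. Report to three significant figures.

AUC = 1700 µg/L·hr

Trapezoidal AUC_0→8:
  [0→1]: (0.0+393.9)/2 × 1 = 196.95
  [1→2]: (393.9+360.4)/2 × 1 = 377.15
  [2→6]: (360.4+115.3)/2 × 4 = 951.4
  [6→8]: (115.3+63.4)/2 × 2 = 178.7
  Sum = 1704.2 µg/L·hr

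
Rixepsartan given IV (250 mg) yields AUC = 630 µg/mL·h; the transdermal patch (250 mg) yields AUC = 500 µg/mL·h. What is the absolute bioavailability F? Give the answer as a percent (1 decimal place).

F = (AUC_ev / D_ev) / (AUC_iv / D_iv)
  = (500/250) / (630/250)
  = 2 / 2.52 = 0.7937
  = 79.37%

F = 79.4%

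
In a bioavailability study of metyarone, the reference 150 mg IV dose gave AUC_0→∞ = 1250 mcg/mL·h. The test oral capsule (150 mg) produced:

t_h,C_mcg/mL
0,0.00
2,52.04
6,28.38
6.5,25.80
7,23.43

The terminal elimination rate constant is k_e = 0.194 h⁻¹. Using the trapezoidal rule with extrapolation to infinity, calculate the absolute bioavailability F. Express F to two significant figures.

F = 0.29

Trapezoidal AUC_0→7 (oral capsule):
  [0→2]: (0.00+52.04)/2 × 2 = 52.04
  [2→6]: (52.04+28.38)/2 × 4 = 160.84
  [6→6.5]: (28.38+25.80)/2 × 0.5 = 13.545
  [6.5→7]: (25.80+23.43)/2 × 0.5 = 12.3075
  Sum = 238.7325 mcg/mL·h
Tail: C_last/k_e = 23.43/0.194 = 120.773
AUC_0→∞ (oral capsule) = 238.7325 + 120.773 = 359.5055 mcg/mL·h
F = (AUC_ev/D_ev)/(AUC_iv/D_iv) = (359.5055/150)/(1250/150) = 2.3967/8.33333 = 0.2876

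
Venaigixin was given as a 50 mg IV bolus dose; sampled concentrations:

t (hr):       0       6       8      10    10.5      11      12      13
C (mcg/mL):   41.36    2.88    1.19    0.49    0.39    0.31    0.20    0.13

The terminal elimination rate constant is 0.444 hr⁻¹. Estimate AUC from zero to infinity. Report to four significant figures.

AUC = 139.6 mcg/mL·hr

Trapezoidal AUC_0→13:
  [0→6]: (41.36+2.88)/2 × 6 = 132.72
  [6→8]: (2.88+1.19)/2 × 2 = 4.07
  [8→10]: (1.19+0.49)/2 × 2 = 1.68
  [10→10.5]: (0.49+0.39)/2 × 0.5 = 0.22
  [10.5→11]: (0.39+0.31)/2 × 0.5 = 0.175
  [11→12]: (0.31+0.20)/2 × 1 = 0.255
  [12→13]: (0.20+0.13)/2 × 1 = 0.165
  Sum = 139.285 mcg/mL·hr
Extrapolated tail: C_last / k_e = 0.13 / 0.444 = 0.293
AUC_0→∞ = 139.285 + 0.293 = 139.578 mcg/mL·hr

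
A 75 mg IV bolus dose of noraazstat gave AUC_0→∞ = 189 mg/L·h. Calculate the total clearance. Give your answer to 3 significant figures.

CL = Dose_iv / AUC_0→∞
   = 75 / 189 = 0.396825 L/h

CL = 0.397 L/h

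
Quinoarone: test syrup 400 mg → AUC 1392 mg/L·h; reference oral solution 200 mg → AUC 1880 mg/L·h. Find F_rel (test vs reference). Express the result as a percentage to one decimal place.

F_rel = (AUC_test/D_test) / (AUC_ref/D_ref)
      = (1392/400) / (1880/200)
      = 3.48 / 9.4 = 0.3702 = 37.02%

F_rel = 37.0%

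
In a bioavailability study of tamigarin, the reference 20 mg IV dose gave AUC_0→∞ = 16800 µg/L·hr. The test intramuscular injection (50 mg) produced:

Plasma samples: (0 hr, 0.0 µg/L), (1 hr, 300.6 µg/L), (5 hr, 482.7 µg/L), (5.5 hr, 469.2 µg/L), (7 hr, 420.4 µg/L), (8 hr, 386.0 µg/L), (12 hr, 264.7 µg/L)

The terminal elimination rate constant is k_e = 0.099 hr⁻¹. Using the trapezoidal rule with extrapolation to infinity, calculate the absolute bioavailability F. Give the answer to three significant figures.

Trapezoidal AUC_0→12 (intramuscular injection):
  [0→1]: (0.0+300.6)/2 × 1 = 150.3
  [1→5]: (300.6+482.7)/2 × 4 = 1566.6
  [5→5.5]: (482.7+469.2)/2 × 0.5 = 237.975
  [5.5→7]: (469.2+420.4)/2 × 1.5 = 667.2
  [7→8]: (420.4+386.0)/2 × 1 = 403.2
  [8→12]: (386.0+264.7)/2 × 4 = 1301.4
  Sum = 4326.675 µg/L·hr
Tail: C_last/k_e = 264.7/0.099 = 2673.737
AUC_0→∞ (intramuscular injection) = 4326.675 + 2673.737 = 7000.412 µg/L·hr
F = (AUC_ev/D_ev)/(AUC_iv/D_iv) = (7000.412/50)/(16800/20) = 140.00824/840 = 0.1667

F = 0.167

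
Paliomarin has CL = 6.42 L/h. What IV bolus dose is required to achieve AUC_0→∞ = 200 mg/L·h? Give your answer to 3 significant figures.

Dose_iv = CL × AUC_0→∞
     = 6.42 × 200 = 1284 mg

Dose = 1280 mg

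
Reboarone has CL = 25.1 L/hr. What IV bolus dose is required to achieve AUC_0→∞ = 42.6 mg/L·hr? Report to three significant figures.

Dose = 1070 mg

Dose_iv = CL × AUC_0→∞
     = 25.1 × 42.6 = 1069.26 mg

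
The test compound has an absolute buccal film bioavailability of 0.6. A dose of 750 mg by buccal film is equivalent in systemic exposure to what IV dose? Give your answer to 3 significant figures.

D_iv = 450 mg

Systemic exposure from an extravascular dose = F × D_ev, so the equivalent IV dose is F × D_ev.
D_iv = F × D_ev = 0.6 × 750 = 450 mg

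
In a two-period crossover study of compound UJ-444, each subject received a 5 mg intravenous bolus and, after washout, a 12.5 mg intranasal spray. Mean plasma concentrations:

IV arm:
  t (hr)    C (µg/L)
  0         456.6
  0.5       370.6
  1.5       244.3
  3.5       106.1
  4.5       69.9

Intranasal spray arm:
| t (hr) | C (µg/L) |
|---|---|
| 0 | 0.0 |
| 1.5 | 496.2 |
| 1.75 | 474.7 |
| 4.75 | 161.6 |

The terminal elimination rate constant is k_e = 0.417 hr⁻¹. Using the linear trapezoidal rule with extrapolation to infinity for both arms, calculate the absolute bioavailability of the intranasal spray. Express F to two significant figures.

F = 0.66

Trapezoidal AUC_0→4.5 (IV):
  [0→0.5]: (456.6+370.6)/2 × 0.5 = 206.8
  [0.5→1.5]: (370.6+244.3)/2 × 1 = 307.45
  [1.5→3.5]: (244.3+106.1)/2 × 2 = 350.4
  [3.5→4.5]: (106.1+69.9)/2 × 1 = 88.0
  Sum = 952.65 µg/L·hr
IV tail: 69.9/0.417 = 167.626; AUC_iv,0→∞ = 952.65 + 167.626 = 1120.276 µg/L·hr
Trapezoidal AUC_0→4.75 (intranasal spray):
  [0→1.5]: (0.0+496.2)/2 × 1.5 = 372.15
  [1.5→1.75]: (496.2+474.7)/2 × 0.25 = 121.3625
  [1.75→4.75]: (474.7+161.6)/2 × 3 = 954.45
  Sum = 1447.9625 µg/L·hr
intranasal spray tail: 161.6/0.417 = 387.530; AUC_ev,0→∞ = 1447.9625 + 387.530 = 1835.4925 µg/L·hr
F = (AUC_ev/D_ev)/(AUC_iv/D_iv) = (1835.4925/12.5)/(1120.276/5) = 146.8394/224.0552 = 0.6554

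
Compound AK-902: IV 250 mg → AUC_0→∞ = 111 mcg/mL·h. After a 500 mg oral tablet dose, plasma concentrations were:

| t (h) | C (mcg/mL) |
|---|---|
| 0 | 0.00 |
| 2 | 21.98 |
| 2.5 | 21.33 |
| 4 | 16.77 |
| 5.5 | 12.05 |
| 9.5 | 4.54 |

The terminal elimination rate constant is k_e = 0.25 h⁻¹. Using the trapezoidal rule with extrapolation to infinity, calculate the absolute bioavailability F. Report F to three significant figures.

Trapezoidal AUC_0→9.5 (oral tablet):
  [0→2]: (0.00+21.98)/2 × 2 = 21.98
  [2→2.5]: (21.98+21.33)/2 × 0.5 = 10.8275
  [2.5→4]: (21.33+16.77)/2 × 1.5 = 28.575
  [4→5.5]: (16.77+12.05)/2 × 1.5 = 21.615
  [5.5→9.5]: (12.05+4.54)/2 × 4 = 33.18
  Sum = 116.1775 mcg/mL·h
Tail: C_last/k_e = 4.54/0.25 = 18.160
AUC_0→∞ (oral tablet) = 116.1775 + 18.160 = 134.3375 mcg/mL·h
F = (AUC_ev/D_ev)/(AUC_iv/D_iv) = (134.3375/500)/(111/250) = 0.268675/0.444 = 0.6051

F = 0.605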